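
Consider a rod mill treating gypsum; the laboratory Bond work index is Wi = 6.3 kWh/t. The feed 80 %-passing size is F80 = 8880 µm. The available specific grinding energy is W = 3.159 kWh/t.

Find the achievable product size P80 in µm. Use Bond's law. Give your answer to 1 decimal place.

P80 = 270.9 µm

Bond:  W = 10 Wi (1/√P − 1/√F)
⇒ 1/√P80 = W/(10 Wi) + 1/√F80
  = 3.1590/(10·6.3) + 1/√8880 = 0.050143 + 0.010612 = 0.060755
P80 = (1/0.060755)² = 16.4596² = 270.92 µm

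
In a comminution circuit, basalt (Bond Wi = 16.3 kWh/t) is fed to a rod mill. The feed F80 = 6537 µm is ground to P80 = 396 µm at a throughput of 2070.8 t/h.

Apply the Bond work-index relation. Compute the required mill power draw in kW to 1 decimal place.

Bond:  W = 10 Wi (1/√P − 1/√F)
W = 10·16.3·(1/√396 − 1/√6537) = 10·16.3·(0.037884) = 6.1750 kWh/t
Power = W × throughput = 6.1750 kWh/t × 2070.8 t/h = 12787.2 kW

P = 12787.2 kW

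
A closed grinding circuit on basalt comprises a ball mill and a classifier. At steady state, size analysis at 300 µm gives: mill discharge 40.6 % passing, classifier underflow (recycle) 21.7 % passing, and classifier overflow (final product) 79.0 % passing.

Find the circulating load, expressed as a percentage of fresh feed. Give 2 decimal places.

Balance %-passing 300 µm (r = R/F):
r = (o − d)/(d − u)
r = (79.0 − 40.6)/(40.6 − 21.7) = 38.4/18.9 = 2.0317
CL = 100·r = 203.17 %

CL = 203.17 %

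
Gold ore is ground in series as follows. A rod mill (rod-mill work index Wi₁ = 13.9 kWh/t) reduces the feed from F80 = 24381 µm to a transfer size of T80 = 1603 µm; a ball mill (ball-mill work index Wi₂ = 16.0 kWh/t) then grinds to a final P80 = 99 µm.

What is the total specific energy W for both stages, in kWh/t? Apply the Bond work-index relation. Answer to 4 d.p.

W = 14.6659 kWh/t

Bond:  W = 10 Wi (1/√P − 1/√F)
Stage 1 (24381→1603 µm, Wi₁=13.9): W₁ = 10·13.9·(0.024977 − 0.006404) = 2.5815 kWh/t
Stage 2 (1603→99 µm, Wi₂=16.0): W₂ = 10·16.0·(0.100504 − 0.024977) = 12.0843 kWh/t
W = W₁ + W₂ = 2.5815 + 12.0843 = 14.6659 kWh/t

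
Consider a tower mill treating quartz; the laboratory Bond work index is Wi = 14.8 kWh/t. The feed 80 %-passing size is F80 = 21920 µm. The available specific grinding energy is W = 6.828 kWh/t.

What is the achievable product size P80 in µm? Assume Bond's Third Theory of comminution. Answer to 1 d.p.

W_Bond = 10·Wi·(1/√P₈₀ − 1/√F₈₀)
P80^(−½) = W/(10 Wi) + F80^(−½)
  = 6.8280/(10·14.8) + 1/√21920 = 0.046135 + 0.006754 = 0.052889
P80 = (1/0.052889)² = 18.9074² = 357.49 µm

P80 = 357.5 µm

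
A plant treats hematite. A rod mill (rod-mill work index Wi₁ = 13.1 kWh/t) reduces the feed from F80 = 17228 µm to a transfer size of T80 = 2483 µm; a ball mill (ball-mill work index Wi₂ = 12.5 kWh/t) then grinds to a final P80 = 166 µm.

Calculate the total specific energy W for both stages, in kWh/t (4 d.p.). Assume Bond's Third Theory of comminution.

W = 8.8242 kWh/t

W = 10·Wi·(P80^(-½) − F80^(-½))
Stage 1 (17228→2483 µm, Wi₁=13.1): W₁ = 10·13.1·(0.020068 − 0.007619) = 1.6309 kWh/t
Stage 2 (2483→166 µm, Wi₂=12.5): W₂ = 10·12.5·(0.077615 − 0.020068) = 7.1933 kWh/t
W = W₁ + W₂ = 1.6309 + 7.1933 = 8.8242 kWh/t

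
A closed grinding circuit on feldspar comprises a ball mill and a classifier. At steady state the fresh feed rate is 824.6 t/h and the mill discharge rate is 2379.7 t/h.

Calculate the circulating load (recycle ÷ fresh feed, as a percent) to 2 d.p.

Steady state: M = F + R.
R = M − F = 2379.7 − 824.6 = 1555.1 t/h
CL = 100·R/F = 100·1555.1/824.6 = 188.59 %

CL = 188.59 %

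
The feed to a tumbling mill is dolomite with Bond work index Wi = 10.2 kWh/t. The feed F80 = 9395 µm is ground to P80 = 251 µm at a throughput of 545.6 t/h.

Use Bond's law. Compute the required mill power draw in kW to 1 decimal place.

W = 10·Wi·[P80^(−½) − F80^(−½)]
W = 10·10.2·(1/√251 − 1/√9395) = 10·10.2·(0.052802) = 5.3859 kWh/t
Mill draw = 5.3859 × 545.6 = 2938.5 kW

P = 2938.5 kW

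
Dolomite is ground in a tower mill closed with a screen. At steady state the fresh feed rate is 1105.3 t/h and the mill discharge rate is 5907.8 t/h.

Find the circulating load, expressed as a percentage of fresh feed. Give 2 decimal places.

M = F + R at steady state, so:
R = M − F = 5907.8 − 1105.3 = 4802.5 t/h
CL = 100·R/F = 100·4802.5/1105.3 = 434.50 %

CL = 434.50 %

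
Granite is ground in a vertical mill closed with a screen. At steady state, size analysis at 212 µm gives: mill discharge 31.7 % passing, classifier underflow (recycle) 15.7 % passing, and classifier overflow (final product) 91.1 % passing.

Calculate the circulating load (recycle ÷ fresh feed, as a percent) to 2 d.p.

Mass balance on the −212 µm fraction:
(1+r)·d = r·u + o ⇒ r = (o−d)/(d−u)
r = (91.1 − 31.7)/(31.7 − 15.7) = 59.4/16.0 = 3.7125
CL = 100·r = 371.25 %

CL = 371.25 %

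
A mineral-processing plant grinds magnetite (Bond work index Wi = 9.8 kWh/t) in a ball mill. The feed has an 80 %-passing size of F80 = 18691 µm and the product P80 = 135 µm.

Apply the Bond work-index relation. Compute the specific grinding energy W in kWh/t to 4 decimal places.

W = 10·Wi·(P80^(-½) − F80^(-½))
1/√135 = 0.086066;  1/√18691 = 0.007314
W = 10·9.8·(0.086066 − 0.007314) = 7.7177 kWh/t

W = 7.7177 kWh/t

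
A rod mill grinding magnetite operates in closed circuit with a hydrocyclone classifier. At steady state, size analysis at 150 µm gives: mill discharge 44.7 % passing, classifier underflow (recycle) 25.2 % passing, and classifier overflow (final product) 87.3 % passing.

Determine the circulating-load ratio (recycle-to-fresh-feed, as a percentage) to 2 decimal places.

Classifier node, passing 150 µm:
Fd + Rd = Ru + Fo ⇒ R/F = (o−d)/(d−u)
r = (87.3 − 44.7)/(44.7 − 25.2) = 42.6/19.5 = 2.1846
CL = 100·r = 218.46 %

CL = 218.46 %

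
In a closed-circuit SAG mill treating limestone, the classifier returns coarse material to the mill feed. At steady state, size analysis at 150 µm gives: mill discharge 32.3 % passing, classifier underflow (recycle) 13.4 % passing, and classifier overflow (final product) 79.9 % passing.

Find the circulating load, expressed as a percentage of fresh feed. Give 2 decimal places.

CL = 251.85 %

Classifier node, passing 150 µm:
Fd + Rd = Ru + Fo ⇒ R/F = (o−d)/(d−u)
r = (79.9 − 32.3)/(32.3 − 13.4) = 47.6/18.9 = 2.5185
CL = 100·r = 251.85 %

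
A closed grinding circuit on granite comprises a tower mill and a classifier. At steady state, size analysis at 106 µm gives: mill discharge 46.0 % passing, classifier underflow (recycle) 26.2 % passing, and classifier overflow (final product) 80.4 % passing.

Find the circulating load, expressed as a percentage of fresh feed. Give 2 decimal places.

Mass balance on the −106 µm fraction:
r = (o − d)/(d − u)
r = (80.4 − 46.0)/(46.0 − 26.2) = 34.4/19.8 = 1.7374
CL = 100·r = 173.74 %

CL = 173.74 %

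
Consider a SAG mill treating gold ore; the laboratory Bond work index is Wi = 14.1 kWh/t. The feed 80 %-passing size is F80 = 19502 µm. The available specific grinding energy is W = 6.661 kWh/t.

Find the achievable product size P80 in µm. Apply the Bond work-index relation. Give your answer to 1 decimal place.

P80 = 337.9 µm

W = 10·Wi·[P80^(−½) − F80^(−½)]
P80^-0.5 = F80^-0.5 + W/(10 Wi)
  = 6.6610/(10·14.1) + 1/√19502 = 0.047241 + 0.007161 = 0.054402
P80 = (1/0.054402)² = 18.3817² = 337.89 µm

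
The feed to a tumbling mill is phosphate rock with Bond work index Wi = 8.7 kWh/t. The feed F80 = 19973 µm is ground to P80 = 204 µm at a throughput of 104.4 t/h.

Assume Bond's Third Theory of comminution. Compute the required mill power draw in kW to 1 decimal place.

W = 10·Wi·[P80^(−½) − F80^(−½)]
W = 10·8.7·(1/√204 − 1/√19973) = 10·8.7·(0.062938) = 5.4756 kWh/t
Mill draw = 5.4756 × 104.4 = 571.7 kW

P = 571.7 kW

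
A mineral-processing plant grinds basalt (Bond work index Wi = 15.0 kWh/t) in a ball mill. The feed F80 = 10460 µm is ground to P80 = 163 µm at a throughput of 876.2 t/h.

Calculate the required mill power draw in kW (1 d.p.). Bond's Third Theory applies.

P = 9009.3 kW

Bond: W = 10·Wi·(1/√P80 − 1/√F80)
W = 10·15.0·(1/√163 − 1/√10460) = 10·15.0·(0.068548) = 10.2823 kWh/t
P_mill = W·ṁ = 10.2823·876.2 = 9009.3 kW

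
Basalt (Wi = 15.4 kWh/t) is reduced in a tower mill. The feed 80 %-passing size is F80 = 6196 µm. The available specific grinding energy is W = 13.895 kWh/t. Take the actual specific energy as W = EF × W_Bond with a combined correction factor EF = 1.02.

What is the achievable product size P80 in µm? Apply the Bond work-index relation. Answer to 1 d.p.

P80 = 97.7 µm

W = 10·Wi·[P80^(−½) − F80^(−½)]
W_Bond = W / EF = 13.895 / 1.02 = 13.6225 kWh/t
P80^-0.5 = F80^-0.5 + W_Bond/(10 Wi)
  = 13.6225/(10·15.4) + 1/√6196 = 0.088458 + 0.012704 = 0.101162
P80 = (1/0.101162)² = 9.8851² = 97.72 µm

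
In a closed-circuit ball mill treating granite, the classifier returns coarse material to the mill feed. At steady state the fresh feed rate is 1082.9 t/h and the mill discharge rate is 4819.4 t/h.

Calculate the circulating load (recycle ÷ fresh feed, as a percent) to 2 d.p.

Discharge = new feed + return, hence
R = M − F = 4819.4 − 1082.9 = 3736.5 t/h
CL = 100·R/F = 100·3736.5/1082.9 = 345.05 %

CL = 345.05 %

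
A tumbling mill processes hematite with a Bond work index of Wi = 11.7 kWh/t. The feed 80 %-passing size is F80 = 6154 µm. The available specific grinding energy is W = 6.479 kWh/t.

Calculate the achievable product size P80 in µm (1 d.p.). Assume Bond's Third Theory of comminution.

W_Bond = 10·Wi·(1/√P₈₀ − 1/√F₈₀)
⇒ 1/√P80 = W/(10 Wi) + 1/√F80
  = 6.4790/(10·11.7) + 1/√6154 = 0.055376 + 0.012747 = 0.068123
P80 = (1/0.068123)² = 14.6792² = 215.48 µm

P80 = 215.5 µm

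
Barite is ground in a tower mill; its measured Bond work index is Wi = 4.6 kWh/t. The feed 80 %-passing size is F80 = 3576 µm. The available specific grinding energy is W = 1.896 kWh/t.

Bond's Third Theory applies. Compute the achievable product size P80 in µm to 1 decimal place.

W = 10·Wi·[P80^(−½) − F80^(−½)]
P80^-0.5 = F80^-0.5 + W/(10 Wi)
  = 1.8960/(10·4.6) + 1/√3576 = 0.041217 + 0.016723 = 0.057940
P80 = (1/0.057940)² = 17.2593² = 297.88 µm

P80 = 297.9 µm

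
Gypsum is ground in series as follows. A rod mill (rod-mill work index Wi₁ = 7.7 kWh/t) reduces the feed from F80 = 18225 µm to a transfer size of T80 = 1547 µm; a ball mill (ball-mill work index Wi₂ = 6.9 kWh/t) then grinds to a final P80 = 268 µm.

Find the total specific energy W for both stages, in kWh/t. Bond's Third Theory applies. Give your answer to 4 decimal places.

W = 10 Wi (P80^-0.5 − F80^-0.5)
Stage 1 (18225→1547 µm, Wi₁=7.7): W₁ = 10·7.7·(0.025425 − 0.007407) = 1.3873 kWh/t
Stage 2 (1547→268 µm, Wi₂=6.9): W₂ = 10·6.9·(0.061085 − 0.025425) = 2.4605 kWh/t
W = W₁ + W₂ = 1.3873 + 2.4605 = 3.8479 kWh/t

W = 3.8479 kWh/t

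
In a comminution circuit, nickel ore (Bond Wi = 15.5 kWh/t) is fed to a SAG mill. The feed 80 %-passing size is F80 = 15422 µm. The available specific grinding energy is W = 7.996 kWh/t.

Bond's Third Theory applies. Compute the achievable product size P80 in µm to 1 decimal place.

Bond:  W = 10 Wi (1/√P − 1/√F)
⇒ 1/√P80 = W/(10·Wi) + 1/√F80
  = 7.9960/(10·15.5) + 1/√15422 = 0.051587 + 0.008052 = 0.059640
P80 = (1/0.059640)² = 16.7674² = 281.15 µm

P80 = 281.1 µm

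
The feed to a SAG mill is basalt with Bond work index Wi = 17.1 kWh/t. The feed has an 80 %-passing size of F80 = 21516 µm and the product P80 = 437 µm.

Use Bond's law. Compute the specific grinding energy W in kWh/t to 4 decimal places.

W = 7.0143 kWh/t

W = 10·Wi·(P80^(-½) − F80^(-½))
1/√437 = 0.047836;  1/√21516 = 0.006817
W = 10·17.1·(0.047836 − 0.006817) = 7.0143 kWh/t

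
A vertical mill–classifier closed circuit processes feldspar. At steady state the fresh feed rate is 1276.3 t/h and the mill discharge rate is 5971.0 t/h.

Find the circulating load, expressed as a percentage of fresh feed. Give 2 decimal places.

CL = 367.84 %

Steady state: M = F + R.
R = M − F = 5971.0 − 1276.3 = 4694.7 t/h
CL = 100·R/F = 100·4694.7/1276.3 = 367.84 %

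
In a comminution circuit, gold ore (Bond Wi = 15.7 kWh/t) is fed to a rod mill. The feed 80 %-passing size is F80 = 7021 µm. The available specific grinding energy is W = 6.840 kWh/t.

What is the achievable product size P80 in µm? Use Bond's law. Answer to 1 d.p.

P80 = 324.6 µm

W = 10·Wi·[P80^(−½) − F80^(−½)]
⇒ 1/√P80 = W/(10 Wi) + 1/√F80
  = 6.8400/(10·15.7) + 1/√7021 = 0.043567 + 0.011934 = 0.055501
P80 = (1/0.055501)² = 18.0176² = 324.63 µm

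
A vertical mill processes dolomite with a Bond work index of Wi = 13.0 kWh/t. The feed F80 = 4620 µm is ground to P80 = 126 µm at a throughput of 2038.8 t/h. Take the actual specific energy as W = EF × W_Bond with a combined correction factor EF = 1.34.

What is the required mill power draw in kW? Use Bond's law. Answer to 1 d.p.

Bond: W = 10·Wi·(1/√P80 − 1/√F80)
W = 10·13.0·(1/√126 − 1/√4620) = 10·13.0·(0.074375) = 9.6687 kWh/t
With EF = 1.34: W = 9.6687·1.34 = 12.9561 kWh/t
Power = W × throughput = 12.9561 kWh/t × 2038.8 t/h = 26414.9 kW

P = 26414.9 kW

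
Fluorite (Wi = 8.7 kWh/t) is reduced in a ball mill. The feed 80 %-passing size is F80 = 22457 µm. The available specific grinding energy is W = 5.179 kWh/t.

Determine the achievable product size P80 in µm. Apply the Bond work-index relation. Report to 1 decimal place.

W_Bond = 10·Wi·(1/√P₈₀ − 1/√F₈₀)
P80^-0.5 = F80^-0.5 + W/(10 Wi)
  = 5.1790/(10·8.7) + 1/√22457 = 0.059529 + 0.006673 = 0.066202
P80 = (1/0.066202)² = 15.1053² = 228.17 µm

P80 = 228.2 µm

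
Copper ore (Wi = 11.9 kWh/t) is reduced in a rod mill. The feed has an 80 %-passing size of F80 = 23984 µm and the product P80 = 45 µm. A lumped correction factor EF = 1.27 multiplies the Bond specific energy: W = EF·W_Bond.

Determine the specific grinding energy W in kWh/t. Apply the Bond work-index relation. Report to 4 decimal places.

W = 21.5533 kWh/t

W = 10·Wi·[P80^(−½) − F80^(−½)]
1/√45 = 0.149071;  1/√23984 = 0.006457
W = 10·11.9·(0.149071 − 0.006457) = 16.9711 kWh/t
W_actual = 1.27 × 16.9711 = 21.5533 kWh/t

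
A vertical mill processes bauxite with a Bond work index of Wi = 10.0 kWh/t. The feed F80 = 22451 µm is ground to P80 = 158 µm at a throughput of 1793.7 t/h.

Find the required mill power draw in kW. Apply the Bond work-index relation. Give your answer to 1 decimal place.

W = 10 Wi (P80^-0.5 − F80^-0.5)
W = 10·10.0·(1/√158 − 1/√22451) = 10·10.0·(0.072882) = 7.2882 kWh/t
Power = W × throughput = 7.2882 kWh/t × 1793.7 t/h = 13072.8 kW

P = 13072.8 kW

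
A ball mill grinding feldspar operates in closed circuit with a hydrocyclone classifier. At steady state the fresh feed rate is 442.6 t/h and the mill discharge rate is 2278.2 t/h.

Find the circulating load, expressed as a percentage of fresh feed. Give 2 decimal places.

CL = 414.73 %

Discharge = new feed + return, hence
R = M − F = 2278.2 − 442.6 = 1835.6 t/h
CL = 100·R/F = 100·1835.6/442.6 = 414.73 %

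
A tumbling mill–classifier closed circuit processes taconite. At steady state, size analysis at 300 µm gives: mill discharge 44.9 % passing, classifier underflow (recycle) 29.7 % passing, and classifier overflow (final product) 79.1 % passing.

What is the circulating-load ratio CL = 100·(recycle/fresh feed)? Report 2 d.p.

Classifier node, passing 300 µm:
(1+r)d = ru + o → r = (o−d)/(d−u)
r = (79.1 − 44.9)/(44.9 − 29.7) = 34.2/15.2 = 2.2500
CL = 100·r = 225.00 %

CL = 225.00 %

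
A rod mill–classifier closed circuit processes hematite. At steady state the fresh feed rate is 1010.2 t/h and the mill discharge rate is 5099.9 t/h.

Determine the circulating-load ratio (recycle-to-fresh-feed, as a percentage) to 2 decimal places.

Discharge = new feed + return, hence
R = M − F = 5099.9 − 1010.2 = 4089.7 t/h
CL = 100·R/F = 100·4089.7/1010.2 = 404.84 %

CL = 404.84 %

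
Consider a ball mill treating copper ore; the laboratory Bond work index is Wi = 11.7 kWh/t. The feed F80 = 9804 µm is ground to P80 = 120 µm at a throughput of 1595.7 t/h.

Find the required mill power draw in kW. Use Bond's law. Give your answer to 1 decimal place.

P = 15157.5 kW

W = 10·Wi·(P80^(-½) − F80^(-½))
W = 10·11.7·(1/√120 − 1/√9804) = 10·11.7·(0.081188) = 9.4990 kWh/t
P_mill = W·ṁ = 9.4990·1595.7 = 15157.5 kW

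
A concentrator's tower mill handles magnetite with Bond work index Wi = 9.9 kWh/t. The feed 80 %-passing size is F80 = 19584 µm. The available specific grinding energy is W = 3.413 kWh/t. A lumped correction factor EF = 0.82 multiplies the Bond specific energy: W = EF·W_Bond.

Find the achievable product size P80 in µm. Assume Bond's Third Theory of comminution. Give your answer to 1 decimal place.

W = 10·Wi·[P80^(−½) − F80^(−½)]
W_Bond = W / EF = 3.413 / 0.82 = 4.1622 kWh/t
1/√P80 = 1/√F80 + W_Bond/(10·Wi)
  = 4.1622/(10·9.9) + 1/√19584 = 0.042042 + 0.007146 = 0.049188
P80 = (1/0.049188)² = 20.3301² = 413.31 µm

P80 = 413.3 µm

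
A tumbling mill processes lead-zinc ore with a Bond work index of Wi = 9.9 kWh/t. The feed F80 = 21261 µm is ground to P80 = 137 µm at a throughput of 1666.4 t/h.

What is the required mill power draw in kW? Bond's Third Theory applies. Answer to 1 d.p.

W = 10 Wi (1/√P80 − 1/√F80)  [Bond]
W = 10·9.9·(1/√137 − 1/√21261) = 10·9.9·(0.078578) = 7.7792 kWh/t
Power = W × throughput = 7.7792 kWh/t × 1666.4 t/h = 12963.2 kW

P = 12963.2 kW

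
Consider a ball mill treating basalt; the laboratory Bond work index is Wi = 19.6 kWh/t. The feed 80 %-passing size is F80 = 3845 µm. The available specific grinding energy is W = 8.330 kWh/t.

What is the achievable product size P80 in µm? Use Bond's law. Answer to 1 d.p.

P80 = 290.9 µm

Bond: W = 10·Wi·(1/√P80 − 1/√F80)
1/√P80 = 1/√F80 + W/(10·Wi)
  = 8.3300/(10·19.6) + 1/√3845 = 0.042500 + 0.016127 = 0.058627
P80 = (1/0.058627)² = 17.0570² = 290.94 µm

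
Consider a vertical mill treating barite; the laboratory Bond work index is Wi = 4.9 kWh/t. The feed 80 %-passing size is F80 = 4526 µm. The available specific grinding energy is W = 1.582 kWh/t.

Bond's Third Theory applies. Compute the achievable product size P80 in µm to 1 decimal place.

P80 = 449.8 µm

W = 10·Wi·(P80^(-½) − F80^(-½))
P80^-0.5 = F80^-0.5 + W/(10 Wi)
  = 1.5820/(10·4.9) + 1/√4526 = 0.032286 + 0.014864 = 0.047150
P80 = (1/0.047150)² = 21.2089² = 449.82 µm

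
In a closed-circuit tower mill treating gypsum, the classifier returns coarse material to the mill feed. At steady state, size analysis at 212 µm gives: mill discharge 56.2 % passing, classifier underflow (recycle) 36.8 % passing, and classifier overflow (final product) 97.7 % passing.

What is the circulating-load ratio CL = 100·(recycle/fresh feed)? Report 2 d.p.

Mass balance on the −212 µm fraction:
d + r·d = r·u + o → r(d−u) = o−d
r = (97.7 − 56.2)/(56.2 − 36.8) = 41.5/19.4 = 2.1392
CL = 100·r = 213.92 %

CL = 213.92 %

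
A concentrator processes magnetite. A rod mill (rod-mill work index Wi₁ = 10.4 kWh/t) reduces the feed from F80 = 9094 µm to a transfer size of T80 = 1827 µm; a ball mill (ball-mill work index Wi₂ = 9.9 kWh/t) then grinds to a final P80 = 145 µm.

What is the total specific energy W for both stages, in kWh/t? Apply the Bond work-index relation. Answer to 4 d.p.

Bond: W = 10·Wi·(1/√P80 − 1/√F80)
Stage 1 (9094→1827 µm, Wi₁=10.4): W₁ = 10·10.4·(0.023395 − 0.010486) = 1.3425 kWh/t
Stage 2 (1827→145 µm, Wi₂=9.9): W₂ = 10·9.9·(0.083045 − 0.023395) = 5.9054 kWh/t
W = W₁ + W₂ = 1.3425 + 5.9054 = 7.2479 kWh/t

W = 7.2479 kWh/t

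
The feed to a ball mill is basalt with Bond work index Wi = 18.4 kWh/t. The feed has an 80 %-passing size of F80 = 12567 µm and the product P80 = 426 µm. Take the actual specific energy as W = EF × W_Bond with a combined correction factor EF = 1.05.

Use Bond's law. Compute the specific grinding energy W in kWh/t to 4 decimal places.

W = 7.6371 kWh/t

Bond: W = 10·Wi·(1/√P80 − 1/√F80)
1/√426 = 0.048450;  1/√12567 = 0.008920
W = 10·18.4·(0.048450 − 0.008920) = 7.2735 kWh/t
Apply correction: 7.2735 × 1.05 = 7.6371 kWh/t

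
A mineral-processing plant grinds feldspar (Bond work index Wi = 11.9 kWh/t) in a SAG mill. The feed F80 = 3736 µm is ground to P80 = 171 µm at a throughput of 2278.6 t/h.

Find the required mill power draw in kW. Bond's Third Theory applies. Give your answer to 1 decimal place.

Bond: W = 10·Wi·(1/√P80 − 1/√F80)
W = 10·11.9·(1/√171 − 1/√3736) = 10·11.9·(0.060111) = 7.1533 kWh/t
P_mill = W·ṁ = 7.1533·2278.6 = 16299.4 kW

P = 16299.4 kW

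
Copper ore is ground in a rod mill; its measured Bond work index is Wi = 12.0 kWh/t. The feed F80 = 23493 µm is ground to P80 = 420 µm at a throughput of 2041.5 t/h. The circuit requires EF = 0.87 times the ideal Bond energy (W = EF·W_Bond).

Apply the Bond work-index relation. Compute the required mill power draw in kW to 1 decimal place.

P = 9009.3 kW

W = 10 Wi / √P80 − 10 Wi / √F80
W = 10·12.0·(1/√420 − 1/√23493) = 10·12.0·(0.042271) = 5.0725 kWh/t
W_actual = 0.87 × 5.0725 = 4.4131 kWh/t
P = W·T = 4.4131·2041.5 = 9009.3 kW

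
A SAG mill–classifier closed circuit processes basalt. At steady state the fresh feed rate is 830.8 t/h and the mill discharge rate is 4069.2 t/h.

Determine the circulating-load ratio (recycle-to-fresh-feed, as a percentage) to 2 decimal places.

CL = 389.79 %

Discharge = new feed + return, hence
R = M − F = 4069.2 − 830.8 = 3238.4 t/h
CL = 100·R/F = 100·3238.4/830.8 = 389.79 %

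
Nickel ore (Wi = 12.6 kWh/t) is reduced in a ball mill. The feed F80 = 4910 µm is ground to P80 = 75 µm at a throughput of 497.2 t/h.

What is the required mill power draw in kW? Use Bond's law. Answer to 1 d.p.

P = 6339.8 kW

W = 10 Wi / √P80 − 10 Wi / √F80
W = 10·12.6·(1/√75 − 1/√4910) = 10·12.6·(0.101199) = 12.7511 kWh/t
Power = W × throughput = 12.7511 kWh/t × 497.2 t/h = 6339.8 kW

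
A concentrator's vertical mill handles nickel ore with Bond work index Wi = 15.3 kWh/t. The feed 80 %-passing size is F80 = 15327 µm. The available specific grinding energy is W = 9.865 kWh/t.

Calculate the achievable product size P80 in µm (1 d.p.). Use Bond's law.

W = 10 Wi (P80^-0.5 − F80^-0.5)
⇒ 1/√P80 = W/(10·Wi) + 1/√F80
  = 9.8650/(10·15.3) + 1/√15327 = 0.064477 + 0.008077 = 0.072555
P80 = (1/0.072555)² = 13.7827² = 189.96 µm

P80 = 190.0 µm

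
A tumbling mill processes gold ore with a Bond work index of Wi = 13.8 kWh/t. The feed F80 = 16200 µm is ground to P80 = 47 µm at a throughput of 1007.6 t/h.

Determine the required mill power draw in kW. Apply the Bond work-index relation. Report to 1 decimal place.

Bond: W = 10·Wi·(1/√P80 − 1/√F80)
W = 10·13.8·(1/√47 − 1/√16200) = 10·13.8·(0.138008) = 19.0451 kWh/t
Mill draw = 19.0451 × 1007.6 = 19189.9 kW

P = 19189.9 kW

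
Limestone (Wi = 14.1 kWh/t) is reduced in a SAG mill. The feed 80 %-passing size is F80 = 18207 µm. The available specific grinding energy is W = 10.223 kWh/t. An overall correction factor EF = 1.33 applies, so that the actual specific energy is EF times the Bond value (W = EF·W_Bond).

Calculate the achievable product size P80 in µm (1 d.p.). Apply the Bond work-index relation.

W = 10·Wi·(P80^(-½) − F80^(-½))
W_Bond = W / EF = 10.223 / 1.33 = 7.6865 kWh/t
⇒ 1/√P80 = W_Bond/(10·Wi) + 1/√F80
  = 7.6865/(10·14.1) + 1/√18207 = 0.054514 + 0.007411 = 0.061925
P80 = (1/0.061925)² = 16.1486² = 260.78 µm

P80 = 260.8 µm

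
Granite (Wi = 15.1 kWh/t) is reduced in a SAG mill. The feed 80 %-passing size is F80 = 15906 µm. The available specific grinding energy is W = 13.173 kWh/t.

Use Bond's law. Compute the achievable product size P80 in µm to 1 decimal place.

W = 10 Wi (1/√P80 − 1/√F80)  [Bond]
1/√P80 = 1/√F80 + W/(10·Wi)
  = 13.1730/(10·15.1) + 1/√15906 = 0.087238 + 0.007929 = 0.095167
P80 = (1/0.095167)² = 10.5078² = 110.41 µm

P80 = 110.4 µm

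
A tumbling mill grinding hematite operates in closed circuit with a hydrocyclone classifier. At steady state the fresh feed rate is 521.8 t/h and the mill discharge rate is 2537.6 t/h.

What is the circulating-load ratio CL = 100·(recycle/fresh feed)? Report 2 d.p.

CL = 386.32 %

Steady state: M = F + R.
R = M − F = 2537.6 − 521.8 = 2015.8 t/h
CL = 100·R/F = 100·2015.8/521.8 = 386.32 %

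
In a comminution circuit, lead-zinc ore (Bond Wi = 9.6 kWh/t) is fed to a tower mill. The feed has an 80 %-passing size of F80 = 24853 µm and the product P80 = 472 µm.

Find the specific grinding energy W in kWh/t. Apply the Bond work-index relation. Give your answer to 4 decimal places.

W = 10 Wi (P80^-0.5 − F80^-0.5)
1/√472 = 0.046029;  1/√24853 = 0.006343
W = 10·9.6·(0.046029 − 0.006343) = 3.8098 kWh/t

W = 3.8098 kWh/t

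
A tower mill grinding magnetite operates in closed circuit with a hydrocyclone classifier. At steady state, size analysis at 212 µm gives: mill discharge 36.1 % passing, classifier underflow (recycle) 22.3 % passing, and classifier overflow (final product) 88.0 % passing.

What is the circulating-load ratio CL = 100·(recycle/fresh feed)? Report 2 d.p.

Balance %-passing 212 µm (r = R/F):
(1+r)d = ru + o → r = (o−d)/(d−u)
r = (88.0 − 36.1)/(36.1 − 22.3) = 51.9/13.8 = 3.7609
CL = 100·r = 376.09 %

CL = 376.09 %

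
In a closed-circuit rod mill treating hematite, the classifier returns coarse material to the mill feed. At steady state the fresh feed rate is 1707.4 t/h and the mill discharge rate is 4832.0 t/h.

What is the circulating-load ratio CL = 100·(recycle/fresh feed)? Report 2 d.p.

Steady state: M = F + R.
R = M − F = 4832.0 − 1707.4 = 3124.6 t/h
CL = 100·R/F = 100·3124.6/1707.4 = 183.00 %

CL = 183.00 %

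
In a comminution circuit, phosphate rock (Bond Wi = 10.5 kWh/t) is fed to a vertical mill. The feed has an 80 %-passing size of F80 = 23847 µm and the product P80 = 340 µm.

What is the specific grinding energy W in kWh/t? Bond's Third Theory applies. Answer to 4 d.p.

Bond:  W = 10 Wi (1/√P − 1/√F)
1/√340 = 0.054233;  1/√23847 = 0.006476
W = 10·10.5·(0.054233 − 0.006476) = 5.0145 kWh/t

W = 5.0145 kWh/t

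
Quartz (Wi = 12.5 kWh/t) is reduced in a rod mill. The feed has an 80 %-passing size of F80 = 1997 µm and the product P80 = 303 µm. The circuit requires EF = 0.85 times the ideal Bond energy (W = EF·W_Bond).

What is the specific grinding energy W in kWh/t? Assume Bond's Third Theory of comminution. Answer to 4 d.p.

W = 3.7263 kWh/t

W = 10·Wi·(P80^(-½) − F80^(-½))
1/√303 = 0.057448;  1/√1997 = 0.022377
W = 10·12.5·(0.057448 − 0.022377) = 4.3839 kWh/t
Corrected W = EF·W_Bond = 0.85·4.3839 = 3.7263 kWh/t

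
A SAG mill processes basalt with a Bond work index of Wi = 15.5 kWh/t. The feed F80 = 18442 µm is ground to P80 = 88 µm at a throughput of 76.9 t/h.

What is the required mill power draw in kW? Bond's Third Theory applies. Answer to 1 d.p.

P = 1182.9 kW

W_Bond = 10·Wi·(1/√P₈₀ − 1/√F₈₀)
W = 10·15.5·(1/√88 − 1/√18442) = 10·15.5·(0.099237) = 15.3817 kWh/t
P = W·T = 15.3817·76.9 = 1182.9 kW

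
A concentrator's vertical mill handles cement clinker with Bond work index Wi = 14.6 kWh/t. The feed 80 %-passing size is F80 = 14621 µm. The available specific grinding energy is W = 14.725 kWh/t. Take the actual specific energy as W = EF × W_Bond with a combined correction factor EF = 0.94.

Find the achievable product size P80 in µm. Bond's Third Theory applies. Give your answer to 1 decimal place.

Bond:  W = 10 Wi (1/√P − 1/√F)
W_Bond = W / EF = 14.725 / 0.94 = 15.6649 kWh/t
P80^-0.5 = F80^-0.5 + W_Bond/(10 Wi)
  = 15.6649/(10·14.6) + 1/√14621 = 0.107294 + 0.008270 = 0.115564
P80 = (1/0.115564)² = 8.6532² = 74.88 µm

P80 = 74.9 µm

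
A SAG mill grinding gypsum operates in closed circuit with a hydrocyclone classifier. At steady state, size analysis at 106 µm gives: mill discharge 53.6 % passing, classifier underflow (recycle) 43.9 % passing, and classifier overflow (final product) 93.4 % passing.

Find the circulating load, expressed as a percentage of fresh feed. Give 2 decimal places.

CL = 410.31 %

Balance %-passing 106 µm (r = R/F):
(1+r)·d = r·u + o ⇒ r = (o−d)/(d−u)
r = (93.4 − 53.6)/(53.6 − 43.9) = 39.8/9.7 = 4.1031
CL = 100·r = 410.31 %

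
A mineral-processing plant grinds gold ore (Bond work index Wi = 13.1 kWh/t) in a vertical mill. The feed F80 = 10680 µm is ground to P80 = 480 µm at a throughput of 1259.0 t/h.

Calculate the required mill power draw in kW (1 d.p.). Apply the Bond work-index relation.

W = 10 Wi (1/√P80 − 1/√F80)  [Bond]
W = 10·13.1·(1/√480 − 1/√10680) = 10·13.1·(0.035967) = 4.7117 kWh/t
Mill draw = 4.7117 × 1259.0 = 5932.0 kW

P = 5932.0 kW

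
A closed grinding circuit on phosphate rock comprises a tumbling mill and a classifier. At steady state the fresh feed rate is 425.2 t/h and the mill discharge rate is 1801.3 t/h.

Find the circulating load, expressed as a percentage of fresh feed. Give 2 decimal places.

CL = 323.64 %

Mill node: discharge = fresh + recycle.
R = M − F = 1801.3 − 425.2 = 1376.1 t/h
CL = 100·R/F = 100·1376.1/425.2 = 323.64 %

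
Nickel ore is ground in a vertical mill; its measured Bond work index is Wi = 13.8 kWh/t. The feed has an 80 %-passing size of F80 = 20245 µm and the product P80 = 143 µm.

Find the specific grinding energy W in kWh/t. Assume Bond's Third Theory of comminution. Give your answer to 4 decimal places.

W = 10.5703 kWh/t

W_Bond = 10·Wi·(1/√P₈₀ − 1/√F₈₀)
1/√143 = 0.083624;  1/√20245 = 0.007028
W = 10·13.8·(0.083624 − 0.007028) = 10.5703 kWh/t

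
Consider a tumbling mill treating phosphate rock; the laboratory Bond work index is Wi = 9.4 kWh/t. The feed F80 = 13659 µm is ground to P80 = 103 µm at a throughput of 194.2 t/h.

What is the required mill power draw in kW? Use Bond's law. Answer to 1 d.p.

W = 10 Wi (1/√P80 − 1/√F80)  [Bond]
W = 10·9.4·(1/√103 − 1/√13659) = 10·9.4·(0.089977) = 8.4578 kWh/t
P_mill = W·ṁ = 8.4578·194.2 = 1642.5 kW

P = 1642.5 kW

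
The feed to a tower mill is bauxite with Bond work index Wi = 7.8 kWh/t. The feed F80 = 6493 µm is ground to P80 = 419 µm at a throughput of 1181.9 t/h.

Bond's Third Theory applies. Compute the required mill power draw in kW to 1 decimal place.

P = 3359.6 kW

W = 10 Wi (1/√P80 − 1/√F80)  [Bond]
W = 10·7.8·(1/√419 − 1/√6493) = 10·7.8·(0.036443) = 2.8426 kWh/t
Power = W × throughput = 2.8426 kWh/t × 1181.9 t/h = 3359.6 kW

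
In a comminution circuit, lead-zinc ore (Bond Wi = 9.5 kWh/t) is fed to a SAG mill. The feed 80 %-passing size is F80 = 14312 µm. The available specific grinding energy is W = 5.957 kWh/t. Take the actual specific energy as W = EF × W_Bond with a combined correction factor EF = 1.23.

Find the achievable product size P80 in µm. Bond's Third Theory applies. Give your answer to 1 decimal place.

P80 = 284.0 µm

W = 10·Wi·(P80^(-½) − F80^(-½))
W_Bond = W / EF = 5.957 / 1.23 = 4.8431 kWh/t
P80^(−½) = W_Bond/(10 Wi) + F80^(−½)
  = 4.8431/(10·9.5) + 1/√14312 = 0.050980 + 0.008359 = 0.059339
P80 = (1/0.059339)² = 16.8524² = 284.00 µm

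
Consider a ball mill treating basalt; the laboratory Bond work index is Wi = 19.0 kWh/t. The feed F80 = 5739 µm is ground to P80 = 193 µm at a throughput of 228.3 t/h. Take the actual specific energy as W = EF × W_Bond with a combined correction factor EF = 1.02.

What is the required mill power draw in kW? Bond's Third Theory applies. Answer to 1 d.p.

W = 10·Wi·(P80^(-½) − F80^(-½))
W = 10·19.0·(1/√193 − 1/√5739) = 10·19.0·(0.058781) = 11.1685 kWh/t
Apply correction: 11.1685 × 1.02 = 11.3918 kWh/t
Power = W × throughput = 11.3918 kWh/t × 228.3 t/h = 2600.8 kW

P = 2600.8 kW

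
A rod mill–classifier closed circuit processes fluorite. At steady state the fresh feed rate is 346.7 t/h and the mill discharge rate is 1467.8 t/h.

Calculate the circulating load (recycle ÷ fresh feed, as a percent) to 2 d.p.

M = F + R at steady state, so:
R = M − F = 1467.8 − 346.7 = 1121.1 t/h
CL = 100·R/F = 100·1121.1/346.7 = 323.36 %

CL = 323.36 %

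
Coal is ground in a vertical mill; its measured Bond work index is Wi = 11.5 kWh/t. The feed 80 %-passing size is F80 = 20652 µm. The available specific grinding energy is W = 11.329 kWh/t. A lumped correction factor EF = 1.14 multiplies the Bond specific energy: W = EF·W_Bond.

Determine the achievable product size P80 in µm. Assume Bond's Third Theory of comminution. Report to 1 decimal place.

P80 = 114.7 µm

W = 10 Wi / √P80 − 10 Wi / √F80
W_Bond = W / EF = 11.329 / 1.14 = 9.9377 kWh/t
⇒ 1/√P80 = W_Bond/(10 Wi) + 1/√F80
  = 9.9377/(10·11.5) + 1/√20652 = 0.086415 + 0.006959 = 0.093374
P80 = (1/0.093374)² = 10.7097² = 114.70 µm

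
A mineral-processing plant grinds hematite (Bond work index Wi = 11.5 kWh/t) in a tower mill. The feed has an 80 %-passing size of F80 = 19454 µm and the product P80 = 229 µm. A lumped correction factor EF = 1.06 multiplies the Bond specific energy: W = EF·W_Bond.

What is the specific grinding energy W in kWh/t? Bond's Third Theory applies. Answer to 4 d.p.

W = 7.1814 kWh/t

W = 10·Wi·[P80^(−½) − F80^(−½)]
1/√229 = 0.066082;  1/√19454 = 0.007170
W = 10·11.5·(0.066082 − 0.007170) = 6.7749 kWh/t
With EF = 1.06: W = 6.7749·1.06 = 7.1814 kWh/t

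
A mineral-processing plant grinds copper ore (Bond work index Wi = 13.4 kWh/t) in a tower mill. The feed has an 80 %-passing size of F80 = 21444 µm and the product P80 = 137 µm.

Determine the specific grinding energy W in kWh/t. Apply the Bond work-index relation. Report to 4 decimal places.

W = 10 Wi / √P80 − 10 Wi / √F80
1/√137 = 0.085436;  1/√21444 = 0.006829
W = 10·13.4·(0.085436 − 0.006829) = 10.5333 kWh/t

W = 10.5333 kWh/t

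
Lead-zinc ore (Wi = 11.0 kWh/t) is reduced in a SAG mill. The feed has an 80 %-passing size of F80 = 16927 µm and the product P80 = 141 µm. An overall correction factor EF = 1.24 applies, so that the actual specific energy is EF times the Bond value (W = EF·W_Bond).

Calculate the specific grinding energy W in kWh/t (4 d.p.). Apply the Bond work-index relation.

W = 10.4386 kWh/t

W_Bond = 10·Wi·(1/√P₈₀ − 1/√F₈₀)
1/√141 = 0.084215;  1/√16927 = 0.007686
W = 10·11.0·(0.084215 − 0.007686) = 8.4182 kWh/t
Corrected W = EF·W_Bond = 1.24·8.4182 = 10.4386 kWh/t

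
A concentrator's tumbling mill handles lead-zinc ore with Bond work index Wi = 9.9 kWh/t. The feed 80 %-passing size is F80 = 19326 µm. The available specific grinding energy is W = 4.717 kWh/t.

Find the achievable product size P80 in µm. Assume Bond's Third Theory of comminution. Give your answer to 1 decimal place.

W = 10·Wi·(P80^(-½) − F80^(-½))
⇒ 1/√P80 = W/(10·Wi) + 1/√F80
  = 4.7170/(10·9.9) + 1/√19326 = 0.047646 + 0.007193 = 0.054840
P80 = (1/0.054840)² = 18.2349² = 332.51 µm

P80 = 332.5 µm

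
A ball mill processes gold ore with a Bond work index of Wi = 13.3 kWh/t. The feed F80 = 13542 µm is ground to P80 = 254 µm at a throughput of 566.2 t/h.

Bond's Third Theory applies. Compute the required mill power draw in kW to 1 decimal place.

P = 4077.9 kW

Bond: W = 10·Wi·(1/√P80 − 1/√F80)
W = 10·13.3·(1/√254 − 1/√13542) = 10·13.3·(0.054152) = 7.2023 kWh/t
P = W·T = 7.2023·566.2 = 4077.9 kW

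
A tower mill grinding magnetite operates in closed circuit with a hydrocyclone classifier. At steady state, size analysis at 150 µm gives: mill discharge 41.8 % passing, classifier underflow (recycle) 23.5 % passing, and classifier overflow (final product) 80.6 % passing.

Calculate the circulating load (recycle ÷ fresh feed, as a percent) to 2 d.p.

Two-product formula at 150 µm:
r = (o − d)/(d − u)
r = (80.6 − 41.8)/(41.8 − 23.5) = 38.8/18.3 = 2.1202
CL = 100·r = 212.02 %

CL = 212.02 %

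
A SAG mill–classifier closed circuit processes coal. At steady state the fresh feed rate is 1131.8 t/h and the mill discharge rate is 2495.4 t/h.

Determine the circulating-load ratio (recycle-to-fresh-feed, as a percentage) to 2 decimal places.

CL = 120.48 %

Discharge = new feed + return, hence
R = M − F = 2495.4 − 1131.8 = 1363.6 t/h
CL = 100·R/F = 100·1363.6/1131.8 = 120.48 %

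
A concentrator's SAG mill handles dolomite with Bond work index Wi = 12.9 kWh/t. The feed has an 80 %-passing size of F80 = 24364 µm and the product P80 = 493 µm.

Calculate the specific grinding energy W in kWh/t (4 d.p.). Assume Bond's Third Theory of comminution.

W = 4.9834 kWh/t

W = 10·Wi·[P80^(−½) − F80^(−½)]
1/√493 = 0.045038;  1/√24364 = 0.006407
W = 10·12.9·(0.045038 − 0.006407) = 4.9834 kWh/t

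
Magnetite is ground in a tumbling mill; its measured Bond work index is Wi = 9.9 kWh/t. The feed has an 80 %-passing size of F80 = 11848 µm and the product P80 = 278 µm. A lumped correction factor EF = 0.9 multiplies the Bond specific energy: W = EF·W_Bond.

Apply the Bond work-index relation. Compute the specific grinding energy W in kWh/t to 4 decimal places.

W = 10 Wi / √P80 − 10 Wi / √F80
1/√278 = 0.059976;  1/√11848 = 0.009187
W = 10·9.9·(0.059976 − 0.009187) = 5.0281 kWh/t
W_actual = 0.9 × 5.0281 = 4.5253 kWh/t

W = 4.5253 kWh/t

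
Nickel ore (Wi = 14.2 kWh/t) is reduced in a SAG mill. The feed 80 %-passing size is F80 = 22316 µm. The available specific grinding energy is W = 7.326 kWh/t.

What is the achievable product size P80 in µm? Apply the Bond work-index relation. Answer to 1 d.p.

P80 = 294.4 µm

Bond:  W = 10 Wi (1/√P − 1/√F)
P80^-0.5 = F80^-0.5 + W/(10 Wi)
  = 7.3260/(10·14.2) + 1/√22316 = 0.051592 + 0.006694 = 0.058286
P80 = (1/0.058286)² = 17.1569² = 294.36 µm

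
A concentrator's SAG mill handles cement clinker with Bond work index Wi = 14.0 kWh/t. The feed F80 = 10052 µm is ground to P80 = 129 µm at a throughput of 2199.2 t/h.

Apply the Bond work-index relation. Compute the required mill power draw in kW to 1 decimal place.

W = 10·Wi·(P80^(-½) − F80^(-½))
W = 10·14.0·(1/√129 − 1/√10052) = 10·14.0·(0.078071) = 10.9299 kWh/t
Power = W × throughput = 10.9299 kWh/t × 2199.2 t/h = 24037.1 kW

P = 24037.1 kW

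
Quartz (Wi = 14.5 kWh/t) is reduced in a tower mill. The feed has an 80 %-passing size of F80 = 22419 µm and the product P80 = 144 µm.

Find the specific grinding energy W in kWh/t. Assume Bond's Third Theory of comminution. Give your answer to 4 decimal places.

Bond: W = 10·Wi·(1/√P80 − 1/√F80)
1/√144 = 0.083333;  1/√22419 = 0.006679
W = 10·14.5·(0.083333 − 0.006679) = 11.1149 kWh/t

W = 11.1149 kWh/t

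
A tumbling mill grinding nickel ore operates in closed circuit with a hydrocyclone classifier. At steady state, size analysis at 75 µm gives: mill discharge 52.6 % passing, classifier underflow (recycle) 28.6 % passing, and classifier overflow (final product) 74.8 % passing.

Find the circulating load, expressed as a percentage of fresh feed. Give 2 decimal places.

CL = 92.50 %

Mass balance on the −75 µm fraction:
r = (o − d)/(d − u)
r = (74.8 − 52.6)/(52.6 − 28.6) = 22.2/24.0 = 0.9250
CL = 100·r = 92.50 %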